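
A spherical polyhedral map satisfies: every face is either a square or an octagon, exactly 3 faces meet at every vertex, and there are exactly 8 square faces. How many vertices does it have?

Let x be the number of octagons; then F = 8 + x.
Edge–face incidences: 2E = 4·8 + 8·x = 32 + 8x.
Every vertex has degree 3, so 3V = 2E.
Euler: V − E + F = 2 ⇒ (2E)/3 − E + (8 + x) = 2.
Multiply by 6: 2·(2E) − 3·(2E) + 6·(8 + x) = 12, i.e. 48 + 6x − (32 + 8x) = 12.
Collecting terms: −2x + 16 = 12, so −2x = −4, so x = 2.
Then 2E = 32 + 8·2 = 48, so E = 24, V = 2E/3 = 16, F = 8 + 2 = 10.

16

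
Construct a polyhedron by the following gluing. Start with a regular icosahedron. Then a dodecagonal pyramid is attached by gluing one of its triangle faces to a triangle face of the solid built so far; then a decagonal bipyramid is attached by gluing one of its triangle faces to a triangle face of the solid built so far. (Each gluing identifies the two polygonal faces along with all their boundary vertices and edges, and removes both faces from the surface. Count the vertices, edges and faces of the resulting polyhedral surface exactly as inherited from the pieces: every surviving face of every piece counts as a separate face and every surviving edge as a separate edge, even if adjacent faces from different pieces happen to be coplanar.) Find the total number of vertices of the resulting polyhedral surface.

A regular icosahedron: V=12, E=30, F=20.
Attach a dodecagonal pyramid (V=13, E=24, F=13) along a 3-gon: merge 3 vertices and 3 edges, delete both glued faces → V=22, E=51, F=31.
Attach a decagonal bipyramid (V=12, E=30, F=20) along a 3-gon: merge 3 vertices and 3 edges, delete both glued faces → V=31, E=78, F=49.
Check: V − E + F = 31 − 78 + 49 = 2.

31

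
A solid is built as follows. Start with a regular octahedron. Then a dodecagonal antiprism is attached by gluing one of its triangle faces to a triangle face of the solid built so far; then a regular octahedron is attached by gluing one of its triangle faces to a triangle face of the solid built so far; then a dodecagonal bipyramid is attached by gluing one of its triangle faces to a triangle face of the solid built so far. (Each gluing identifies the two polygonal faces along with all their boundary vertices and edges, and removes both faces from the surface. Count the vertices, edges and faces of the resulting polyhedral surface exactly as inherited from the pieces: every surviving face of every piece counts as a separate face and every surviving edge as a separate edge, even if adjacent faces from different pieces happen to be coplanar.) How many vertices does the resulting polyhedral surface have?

41

A regular octahedron: V=6, E=12, F=8.
Attach a dodecagonal antiprism (V=24, E=48, F=26) along a 3-gon: merge 3 vertices and 3 edges, delete both glued faces → V=27, E=57, F=32.
Attach a regular octahedron (V=6, E=12, F=8) along a 3-gon: merge 3 vertices and 3 edges, delete both glued faces → V=30, E=66, F=38.
Attach a dodecagonal bipyramid (V=14, E=36, F=24) along a 3-gon: merge 3 vertices and 3 edges, delete both glued faces → V=41, E=99, F=60.
Check: V − E + F = 41 − 99 + 60 = 2.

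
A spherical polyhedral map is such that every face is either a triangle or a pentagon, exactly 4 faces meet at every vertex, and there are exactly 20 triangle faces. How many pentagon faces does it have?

Let x be the number of pentagons; then F = 20 + x.
Edge–face incidences: 2E = 3·20 + 5·x = 60 + 5x.
Every vertex has degree 4, so 4V = 2E.
Euler: V − E + F = 2 ⇒ (2E)/4 − E + (20 + x) = 2.
Multiply by 8: 2·(2E) − 4·(2E) + 8·(20 + x) = 16, i.e. 160 + 8x − 2·(60 + 5x) = 16.
Collecting terms: −2x + 40 = 16, so −2x = −24, so x = 12.
Then 2E = 60 + 5·12 = 120, so E = 60, V = 2E/4 = 30, F = 20 + 12 = 32.

12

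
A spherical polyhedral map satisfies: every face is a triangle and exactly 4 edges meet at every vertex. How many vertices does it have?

6

Each face has 3 edges and each edge borders two faces, so 2E = 3F.
Each vertex has degree 4, so 4V = 2E and hence V = 3F/4.
Euler: V − E + F = 2 ⇒ (3F/4) − (3F/2) + F = 2.
Multiply by 8: (6 − 12 + 8)F = 16, i.e. 2F = 16.
So F = 8, E = 3·8/2 = 12, V = 3·8/4 = 6.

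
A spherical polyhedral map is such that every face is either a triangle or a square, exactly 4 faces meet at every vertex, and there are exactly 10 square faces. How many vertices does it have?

16

Let x be the number of triangles; then F = 10 + x.
Edge–face incidences: 2E = 4·10 + 3·x = 40 + 3x.
Every vertex has degree 4, so 4V = 2E.
Euler: V − E + F = 2 ⇒ (2E)/4 − E + (10 + x) = 2.
Multiply by 8: 2·(2E) − 4·(2E) + 8·(10 + x) = 16, i.e. 80 + 8x − 2·(40 + 3x) = 16.
Collecting terms: 2x = 16, so x = 8.
Then 2E = 40 + 3·8 = 64, so E = 32, V = 2E/4 = 16, F = 10 + 8 = 18.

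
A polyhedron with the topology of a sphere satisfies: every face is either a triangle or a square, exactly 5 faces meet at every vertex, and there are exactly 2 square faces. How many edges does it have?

40

Let x be the number of triangles; then F = 2 + x.
Edge–face incidences: 2E = 4·2 + 3·x = 8 + 3x.
Every vertex has degree 5, so 5V = 2E.
Euler: V − E + F = 2 ⇒ (2E)/5 − E + (2 + x) = 2.
Multiply by 10: 2·(2E) − 5·(2E) + 10·(2 + x) = 20, i.e. 20 + 10x − 3·(8 + 3x) = 20.
Collecting terms: x − 4 = 20, so x = 24.
Then 2E = 8 + 3·24 = 80, so E = 40, V = 2E/5 = 16, F = 2 + 24 = 26.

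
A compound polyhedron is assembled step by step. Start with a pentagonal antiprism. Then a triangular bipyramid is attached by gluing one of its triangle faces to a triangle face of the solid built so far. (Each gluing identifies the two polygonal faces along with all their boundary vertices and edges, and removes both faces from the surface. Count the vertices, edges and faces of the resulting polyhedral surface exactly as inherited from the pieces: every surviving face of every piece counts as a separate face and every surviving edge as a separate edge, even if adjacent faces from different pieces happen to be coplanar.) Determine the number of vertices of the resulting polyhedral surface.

A pentagonal antiprism: V=10, E=20, F=12.
Attach a triangular bipyramid (V=5, E=9, F=6) along a 3-gon: merge 3 vertices and 3 edges, delete both glued faces → V=12, E=26, F=16.
Check: V − E + F = 12 − 26 + 16 = 2.

12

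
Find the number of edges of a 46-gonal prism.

A prism on an n-gon has two n-gon bases and n rectangular sides: V = 2·46 = 92, E = 3·46 = 138, F = 46 + 2 = 48.

138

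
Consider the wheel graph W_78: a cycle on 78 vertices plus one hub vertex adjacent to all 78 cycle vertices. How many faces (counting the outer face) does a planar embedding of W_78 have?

79

W_78 has V = 78 + 1 = 79 vertices and E = 2·78 = 156 edges.
By Euler's formula F = 2 − V + E = 2 − 79 + 156 = 79.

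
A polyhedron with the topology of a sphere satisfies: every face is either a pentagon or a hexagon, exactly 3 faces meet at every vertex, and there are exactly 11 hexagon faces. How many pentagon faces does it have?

Let x be the number of pentagons; then F = 11 + x.
Edge–face incidences: 2E = 6·11 + 5·x = 66 + 5x.
Every vertex has degree 3, so 3V = 2E.
Euler: V − E + F = 2 ⇒ (2E)/3 − E + (11 + x) = 2.
Multiply by 6: 2·(2E) − 3·(2E) + 6·(11 + x) = 12, i.e. 66 + 6x − (66 + 5x) = 12.
Collecting terms: x = 12.
Then 2E = 66 + 5·12 = 126, so E = 63, V = 2E/3 = 42, F = 11 + 12 = 23.

12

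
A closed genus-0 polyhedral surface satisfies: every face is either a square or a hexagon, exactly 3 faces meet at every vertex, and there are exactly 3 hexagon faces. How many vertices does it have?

Let x be the number of squares; then F = 3 + x.
Edge–face incidences: 2E = 6·3 + 4·x = 18 + 4x.
Every vertex has degree 3, so 3V = 2E.
Euler: V − E + F = 2 ⇒ (2E)/3 − E + (3 + x) = 2.
Multiply by 6: 2·(2E) − 3·(2E) + 6·(3 + x) = 12, i.e. 18 + 6x − (18 + 4x) = 12.
Collecting terms: 2x = 12, so x = 6.
Then 2E = 18 + 4·6 = 42, so E = 21, V = 2E/3 = 14, F = 3 + 6 = 9.

14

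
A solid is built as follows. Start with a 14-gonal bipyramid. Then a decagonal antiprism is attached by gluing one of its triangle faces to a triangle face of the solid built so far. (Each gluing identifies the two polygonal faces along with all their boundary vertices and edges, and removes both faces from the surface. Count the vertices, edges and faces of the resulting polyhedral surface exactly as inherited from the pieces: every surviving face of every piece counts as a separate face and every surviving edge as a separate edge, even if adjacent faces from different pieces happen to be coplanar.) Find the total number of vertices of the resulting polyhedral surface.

A 14-gonal bipyramid: V=16, E=42, F=28.
Attach a decagonal antiprism (V=20, E=40, F=22) along a 3-gon: merge 3 vertices and 3 edges, delete both glued faces → V=33, E=79, F=48.
Check: V − E + F = 33 − 79 + 48 = 2.

33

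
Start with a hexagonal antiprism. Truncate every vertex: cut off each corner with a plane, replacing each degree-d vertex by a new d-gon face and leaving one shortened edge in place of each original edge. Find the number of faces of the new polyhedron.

The base solid has V = 12, E = 24, F = 14.
Truncation replaces each original edge-end by a new vertex, so V′ = 2E = 48.
Each original edge survives, and each old vertex of degree d contributes d new edges; summing degrees gives Σd = 2E, so E′ = E + 2E = 3E = 72.
Each original face survives and each original vertex becomes one new face: F′ = F + V = 26.

26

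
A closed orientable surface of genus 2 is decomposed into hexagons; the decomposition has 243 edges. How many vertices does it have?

160

χ = 2 − 2·2 = -2, and every face is a hexagon so 6F = 2E.
F = 2E/6 = 81. Then V = -2 + E − F = -2 + 243 − 81 = 160.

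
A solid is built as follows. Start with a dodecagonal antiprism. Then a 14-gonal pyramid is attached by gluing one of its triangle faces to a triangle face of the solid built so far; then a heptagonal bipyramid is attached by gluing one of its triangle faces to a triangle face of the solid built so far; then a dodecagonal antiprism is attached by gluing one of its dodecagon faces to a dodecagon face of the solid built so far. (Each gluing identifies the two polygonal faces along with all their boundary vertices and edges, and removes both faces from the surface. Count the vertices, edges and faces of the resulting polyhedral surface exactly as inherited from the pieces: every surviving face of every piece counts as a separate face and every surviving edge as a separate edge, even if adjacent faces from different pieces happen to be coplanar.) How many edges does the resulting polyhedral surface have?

A dodecagonal antiprism: V=24, E=48, F=26.
Attach a 14-gonal pyramid (V=15, E=28, F=15) along a 3-gon: merge 3 vertices and 3 edges, delete both glued faces → V=36, E=73, F=39.
Attach a heptagonal bipyramid (V=9, E=21, F=14) along a 3-gon: merge 3 vertices and 3 edges, delete both glued faces → V=42, E=91, F=51.
Attach a dodecagonal antiprism (V=24, E=48, F=26) along a 12-gon: merge 12 vertices and 12 edges, delete both glued faces → V=54, E=127, F=75.
Check: V − E + F = 54 − 127 + 75 = 2.

127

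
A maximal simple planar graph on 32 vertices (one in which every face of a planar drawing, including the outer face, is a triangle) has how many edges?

In a plane triangulation 3F = 2E and V − E + F = 2, so E = 3V − 6 = 3·32 − 6 = 90.

90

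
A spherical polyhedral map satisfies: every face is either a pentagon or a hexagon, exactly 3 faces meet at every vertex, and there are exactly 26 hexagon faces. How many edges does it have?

Let x be the number of pentagons; then F = 26 + x.
Edge–face incidences: 2E = 6·26 + 5·x = 156 + 5x.
Every vertex has degree 3, so 3V = 2E.
Euler: V − E + F = 2 ⇒ (2E)/3 − E + (26 + x) = 2.
Multiply by 6: 2·(2E) − 3·(2E) + 6·(26 + x) = 12, i.e. 156 + 6x − (156 + 5x) = 12.
Collecting terms: x = 12.
Then 2E = 156 + 5·12 = 216, so E = 108, V = 2E/3 = 72, F = 26 + 12 = 38.

108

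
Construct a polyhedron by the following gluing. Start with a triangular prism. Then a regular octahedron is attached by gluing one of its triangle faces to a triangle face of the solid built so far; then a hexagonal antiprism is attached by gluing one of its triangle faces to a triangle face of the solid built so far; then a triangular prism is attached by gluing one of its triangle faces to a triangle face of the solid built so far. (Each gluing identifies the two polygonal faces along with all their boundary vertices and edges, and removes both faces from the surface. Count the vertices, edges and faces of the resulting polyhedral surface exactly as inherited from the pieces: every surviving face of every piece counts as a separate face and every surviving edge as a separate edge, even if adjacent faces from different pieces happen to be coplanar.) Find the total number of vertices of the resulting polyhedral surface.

A triangular prism: V=6, E=9, F=5.
Attach a regular octahedron (V=6, E=12, F=8) along a 3-gon: merge 3 vertices and 3 edges, delete both glued faces → V=9, E=18, F=11.
Attach a hexagonal antiprism (V=12, E=24, F=14) along a 3-gon: merge 3 vertices and 3 edges, delete both glued faces → V=18, E=39, F=23.
Attach a triangular prism (V=6, E=9, F=5) along a 3-gon: merge 3 vertices and 3 edges, delete both glued faces → V=21, E=45, F=26.
Check: V − E + F = 21 − 45 + 26 = 2.

21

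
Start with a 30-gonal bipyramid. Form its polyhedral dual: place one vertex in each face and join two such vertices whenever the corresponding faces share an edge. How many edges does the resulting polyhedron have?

90

The base solid has V = 32, E = 90, F = 60.
The dual swaps V and F and preserves E: V′ = F = 60, E′ = E = 90, F′ = V = 32.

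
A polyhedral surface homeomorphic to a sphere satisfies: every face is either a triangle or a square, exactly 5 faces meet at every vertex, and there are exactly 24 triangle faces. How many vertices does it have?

16

Let x be the number of squares; then F = 24 + x.
Edge–face incidences: 2E = 3·24 + 4·x = 72 + 4x.
Every vertex has degree 5, so 5V = 2E.
Euler: V − E + F = 2 ⇒ (2E)/5 − E + (24 + x) = 2.
Multiply by 10: 2·(2E) − 5·(2E) + 10·(24 + x) = 20, i.e. 240 + 10x − 3·(72 + 4x) = 20.
Collecting terms: −2x + 24 = 20, so −2x = −4, so x = 2.
Then 2E = 72 + 4·2 = 80, so E = 40, V = 2E/5 = 16, F = 24 + 2 = 26.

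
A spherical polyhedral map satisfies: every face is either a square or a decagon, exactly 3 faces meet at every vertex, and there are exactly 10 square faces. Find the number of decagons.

2

Let x be the number of decagons; then F = 10 + x.
Edge–face incidences: 2E = 4·10 + 10·x = 40 + 10x.
Every vertex has degree 3, so 3V = 2E.
Euler: V − E + F = 2 ⇒ (2E)/3 − E + (10 + x) = 2.
Multiply by 6: 2·(2E) − 3·(2E) + 6·(10 + x) = 12, i.e. 60 + 6x − (40 + 10x) = 12.
Collecting terms: −4x + 20 = 12, so −4x = −8, so x = 2.
Then 2E = 40 + 10·2 = 60, so E = 30, V = 2E/3 = 20, F = 10 + 2 = 12.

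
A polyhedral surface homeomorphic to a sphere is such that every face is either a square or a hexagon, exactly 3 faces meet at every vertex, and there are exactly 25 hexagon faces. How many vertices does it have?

58

Let x be the number of squares; then F = 25 + x.
Edge–face incidences: 2E = 6·25 + 4·x = 150 + 4x.
Every vertex has degree 3, so 3V = 2E.
Euler: V − E + F = 2 ⇒ (2E)/3 − E + (25 + x) = 2.
Multiply by 6: 2·(2E) − 3·(2E) + 6·(25 + x) = 12, i.e. 150 + 6x − (150 + 4x) = 12.
Collecting terms: 2x = 12, so x = 6.
Then 2E = 150 + 4·6 = 174, so E = 87, V = 2E/3 = 58, F = 25 + 6 = 31.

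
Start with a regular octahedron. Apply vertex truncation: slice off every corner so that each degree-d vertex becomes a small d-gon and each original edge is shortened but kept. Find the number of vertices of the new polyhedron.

The base solid has V = 6, E = 12, F = 8.
Truncation replaces each original edge-end by a new vertex, so V′ = 2E = 24.
Each original edge survives, and each old vertex of degree d contributes d new edges; summing degrees gives Σd = 2E, so E′ = E + 2E = 3E = 36.
Each original face survives and each original vertex becomes one new face: F′ = F + V = 14.

24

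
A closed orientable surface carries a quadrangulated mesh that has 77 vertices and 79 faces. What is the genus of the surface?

2

Every face is a square, so 2E = 4·79 = 316, giving E = 158.
χ = V − E + F = 77 − 158 + 79 = -2.
For a closed orientable surface χ = 2 − 2g, so g = (2 − (-2))/2 = 2.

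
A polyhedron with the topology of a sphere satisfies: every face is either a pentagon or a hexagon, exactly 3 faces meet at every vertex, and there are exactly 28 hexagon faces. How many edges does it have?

114

Let x be the number of pentagons; then F = 28 + x.
Edge–face incidences: 2E = 6·28 + 5·x = 168 + 5x.
Every vertex has degree 3, so 3V = 2E.
Euler: V − E + F = 2 ⇒ (2E)/3 − E + (28 + x) = 2.
Multiply by 6: 2·(2E) − 3·(2E) + 6·(28 + x) = 12, i.e. 168 + 6x − (168 + 5x) = 12.
Collecting terms: x = 12.
Then 2E = 168 + 5·12 = 228, so E = 114, V = 2E/3 = 76, F = 28 + 12 = 40.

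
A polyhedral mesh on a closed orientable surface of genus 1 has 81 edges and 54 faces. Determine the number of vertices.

For a closed orientable surface of genus 1, χ = 2 − 2·1 = 0.
V = 0 + E − F = 0 + 81 − 54 = 27.

27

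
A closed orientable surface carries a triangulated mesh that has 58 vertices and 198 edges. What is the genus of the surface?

Every face is a triangle and each edge borders two faces, so 3F = 2·198, giving F = 132.
χ = V − E + F = 58 − 198 + 132 = -8.
For a closed orientable surface χ = 2 − 2g, so g = (2 − (-8))/2 = 5.

5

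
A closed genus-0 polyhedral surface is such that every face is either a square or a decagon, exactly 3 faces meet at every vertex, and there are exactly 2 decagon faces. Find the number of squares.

Let x be the number of squares; then F = 2 + x.
Edge–face incidences: 2E = 10·2 + 4·x = 20 + 4x.
Every vertex has degree 3, so 3V = 2E.
Euler: V − E + F = 2 ⇒ (2E)/3 − E + (2 + x) = 2.
Multiply by 6: 2·(2E) − 3·(2E) + 6·(2 + x) = 12, i.e. 12 + 6x − (20 + 4x) = 12.
Collecting terms: 2x − 8 = 12, so 2x = 20, so x = 10.
Then 2E = 20 + 4·10 = 60, so E = 30, V = 2E/3 = 20, F = 2 + 10 = 12.

10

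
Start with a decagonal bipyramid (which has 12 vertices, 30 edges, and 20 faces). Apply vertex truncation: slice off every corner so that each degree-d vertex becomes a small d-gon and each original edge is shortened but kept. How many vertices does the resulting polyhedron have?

60

Truncation replaces each original edge-end by a new vertex, so V′ = 2E = 60.
Each original edge survives, and each old vertex of degree d contributes d new edges; summing degrees gives Σd = 2E, so E′ = E + 2E = 3E = 90.
Each original face survives and each original vertex becomes one new face: F′ = F + V = 32.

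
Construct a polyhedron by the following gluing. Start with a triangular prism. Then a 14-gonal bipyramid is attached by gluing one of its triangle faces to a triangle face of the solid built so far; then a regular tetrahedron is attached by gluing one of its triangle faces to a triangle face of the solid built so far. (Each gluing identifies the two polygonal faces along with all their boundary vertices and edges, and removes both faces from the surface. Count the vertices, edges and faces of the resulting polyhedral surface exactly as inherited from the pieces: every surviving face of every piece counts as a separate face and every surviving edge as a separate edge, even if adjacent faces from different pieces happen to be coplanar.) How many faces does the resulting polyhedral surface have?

33

A triangular prism: V=6, E=9, F=5.
Attach a 14-gonal bipyramid (V=16, E=42, F=28) along a 3-gon: merge 3 vertices and 3 edges, delete both glued faces → V=19, E=48, F=31.
Attach a regular tetrahedron (V=4, E=6, F=4) along a 3-gon: merge 3 vertices and 3 edges, delete both glued faces → V=20, E=51, F=33.
Check: V − E + F = 20 − 51 + 33 = 2.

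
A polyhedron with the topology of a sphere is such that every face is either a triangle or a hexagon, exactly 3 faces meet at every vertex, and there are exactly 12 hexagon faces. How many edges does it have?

42

Let x be the number of triangles; then F = 12 + x.
Edge–face incidences: 2E = 6·12 + 3·x = 72 + 3x.
Every vertex has degree 3, so 3V = 2E.
Euler: V − E + F = 2 ⇒ (2E)/3 − E + (12 + x) = 2.
Multiply by 6: 2·(2E) − 3·(2E) + 6·(12 + x) = 12, i.e. 72 + 6x − (72 + 3x) = 12.
Collecting terms: 3x = 12, so x = 4.
Then 2E = 72 + 3·4 = 84, so E = 42, V = 2E/3 = 28, F = 12 + 4 = 16.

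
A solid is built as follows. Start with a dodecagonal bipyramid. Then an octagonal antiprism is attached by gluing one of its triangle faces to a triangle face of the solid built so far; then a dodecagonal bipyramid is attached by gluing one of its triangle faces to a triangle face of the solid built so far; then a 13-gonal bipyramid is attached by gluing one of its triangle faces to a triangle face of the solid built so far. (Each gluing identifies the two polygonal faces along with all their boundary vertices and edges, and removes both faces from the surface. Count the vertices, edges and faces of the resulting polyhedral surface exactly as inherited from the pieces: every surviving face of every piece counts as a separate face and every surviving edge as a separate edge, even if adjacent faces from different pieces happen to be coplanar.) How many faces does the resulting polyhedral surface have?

A dodecagonal bipyramid: V=14, E=36, F=24.
Attach an octagonal antiprism (V=16, E=32, F=18) along a 3-gon: merge 3 vertices and 3 edges, delete both glued faces → V=27, E=65, F=40.
Attach a dodecagonal bipyramid (V=14, E=36, F=24) along a 3-gon: merge 3 vertices and 3 edges, delete both glued faces → V=38, E=98, F=62.
Attach a 13-gonal bipyramid (V=15, E=39, F=26) along a 3-gon: merge 3 vertices and 3 edges, delete both glued faces → V=50, E=134, F=86.
Check: V − E + F = 50 − 134 + 86 = 2.

86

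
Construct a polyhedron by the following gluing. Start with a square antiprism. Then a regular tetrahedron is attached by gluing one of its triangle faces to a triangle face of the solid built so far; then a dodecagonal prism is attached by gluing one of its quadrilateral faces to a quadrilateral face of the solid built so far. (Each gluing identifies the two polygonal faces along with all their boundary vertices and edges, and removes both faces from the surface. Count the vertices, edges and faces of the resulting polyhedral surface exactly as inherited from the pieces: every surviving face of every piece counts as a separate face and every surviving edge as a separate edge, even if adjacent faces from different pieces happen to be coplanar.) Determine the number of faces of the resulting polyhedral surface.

A square antiprism: V=8, E=16, F=10.
Attach a regular tetrahedron (V=4, E=6, F=4) along a 3-gon: merge 3 vertices and 3 edges, delete both glued faces → V=9, E=19, F=12.
Attach a dodecagonal prism (V=24, E=36, F=14) along a 4-gon: merge 4 vertices and 4 edges, delete both glued faces → V=29, E=51, F=24.
Check: V − E + F = 29 − 51 + 24 = 2.

24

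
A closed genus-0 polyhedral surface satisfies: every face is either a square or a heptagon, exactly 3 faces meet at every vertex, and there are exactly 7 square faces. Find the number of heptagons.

2

Let x be the number of heptagons; then F = 7 + x.
Edge–face incidences: 2E = 4·7 + 7·x = 28 + 7x.
Every vertex has degree 3, so 3V = 2E.
Euler: V − E + F = 2 ⇒ (2E)/3 − E + (7 + x) = 2.
Multiply by 6: 2·(2E) − 3·(2E) + 6·(7 + x) = 12, i.e. 42 + 6x − (28 + 7x) = 12.
Collecting terms: −x + 14 = 12, so −x = −2, so x = 2.
Then 2E = 28 + 7·2 = 42, so E = 21, V = 2E/3 = 14, F = 7 + 2 = 9.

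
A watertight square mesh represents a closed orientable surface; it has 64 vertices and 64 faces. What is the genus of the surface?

Every face is a square, so 2E = 4·64 = 256, giving E = 128.
χ = V − E + F = 64 − 128 + 64 = 0.
For a closed orientable surface χ = 2 − 2g, so g = (2 − (0))/2 = 1.

1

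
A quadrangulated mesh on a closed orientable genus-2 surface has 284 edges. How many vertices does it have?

140

χ = 2 − 2·2 = -2, and every face is a square so 4F = 2E.
F = 2E/4 = 142. Then V = -2 + E − F = -2 + 284 − 142 = 140.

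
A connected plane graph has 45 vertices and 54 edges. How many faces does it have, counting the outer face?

11

Euler's formula for a connected plane graph: V − E + F = 2, so F = 2 − 45 + 54 = 11.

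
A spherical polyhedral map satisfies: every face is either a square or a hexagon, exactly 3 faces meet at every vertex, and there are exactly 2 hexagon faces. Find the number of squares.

Let x be the number of squares; then F = 2 + x.
Edge–face incidences: 2E = 6·2 + 4·x = 12 + 4x.
Every vertex has degree 3, so 3V = 2E.
Euler: V − E + F = 2 ⇒ (2E)/3 − E + (2 + x) = 2.
Multiply by 6: 2·(2E) − 3·(2E) + 6·(2 + x) = 12, i.e. 12 + 6x − (12 + 4x) = 12.
Collecting terms: 2x = 12, so x = 6.
Then 2E = 12 + 4·6 = 36, so E = 18, V = 2E/3 = 12, F = 2 + 6 = 8.

6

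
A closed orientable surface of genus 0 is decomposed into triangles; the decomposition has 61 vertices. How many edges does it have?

χ = 2 − 2·0 = 2, and every face is a triangle so 3F = 2E.
V − E + F = 2 with E = 3F/2 gives 61 − (3/2 − 1)·F = 2, so F = 118 and E = 177.

177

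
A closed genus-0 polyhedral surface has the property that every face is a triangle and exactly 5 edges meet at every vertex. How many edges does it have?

Each face has 3 edges and each edge borders two faces, so 2E = 3F.
Each vertex has degree 5, so 5V = 2E and hence V = 3F/5.
Euler: V − E + F = 2 ⇒ (3F/5) − (3F/2) + F = 2.
Multiply by 10: (6 − 15 + 10)F = 20, i.e. 1F = 20.
So F = 20, E = 3·20/2 = 30, V = 3·20/5 = 12.

30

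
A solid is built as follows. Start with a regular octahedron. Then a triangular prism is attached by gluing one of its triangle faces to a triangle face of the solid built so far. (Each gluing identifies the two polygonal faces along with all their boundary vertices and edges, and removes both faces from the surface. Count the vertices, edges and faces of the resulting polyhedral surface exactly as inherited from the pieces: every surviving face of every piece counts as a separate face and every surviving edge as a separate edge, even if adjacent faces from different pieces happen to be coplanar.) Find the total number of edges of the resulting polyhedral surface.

18

A regular octahedron: V=6, E=12, F=8.
Attach a triangular prism (V=6, E=9, F=5) along a 3-gon: merge 3 vertices and 3 edges, delete both glued faces → V=9, E=18, F=11.
Check: V − E + F = 9 − 18 + 11 = 2.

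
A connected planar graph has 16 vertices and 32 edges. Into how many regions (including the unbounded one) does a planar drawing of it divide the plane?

18

Euler's formula for a connected plane graph: V − E + F = 2, so F = 2 − 16 + 32 = 18.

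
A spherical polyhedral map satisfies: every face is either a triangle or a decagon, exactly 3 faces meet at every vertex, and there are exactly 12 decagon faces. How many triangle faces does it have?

Let x be the number of triangles; then F = 12 + x.
Edge–face incidences: 2E = 10·12 + 3·x = 120 + 3x.
Every vertex has degree 3, so 3V = 2E.
Euler: V − E + F = 2 ⇒ (2E)/3 − E + (12 + x) = 2.
Multiply by 6: 2·(2E) − 3·(2E) + 6·(12 + x) = 12, i.e. 72 + 6x − (120 + 3x) = 12.
Collecting terms: 3x − 48 = 12, so 3x = 60, so x = 20.
Then 2E = 120 + 3·20 = 180, so E = 90, V = 2E/3 = 60, F = 12 + 20 = 32.

20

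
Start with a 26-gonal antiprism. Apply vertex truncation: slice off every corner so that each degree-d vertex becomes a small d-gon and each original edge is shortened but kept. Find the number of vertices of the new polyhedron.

The base solid has V = 52, E = 104, F = 54.
Truncation replaces each original edge-end by a new vertex, so V′ = 2E = 208.
Each original edge survives, and each old vertex of degree d contributes d new edges; summing degrees gives Σd = 2E, so E′ = E + 2E = 3E = 312.
Each original face survives and each original vertex becomes one new face: F′ = F + V = 106.

208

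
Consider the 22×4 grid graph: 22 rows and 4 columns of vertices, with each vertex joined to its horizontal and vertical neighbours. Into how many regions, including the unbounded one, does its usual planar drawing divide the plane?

64

The grid has V = 22·4 = 88 vertices and E = 22·3 + 4·21 = 150 edges.
F = 2 − V + E = 2 − 88 + 150 = 64.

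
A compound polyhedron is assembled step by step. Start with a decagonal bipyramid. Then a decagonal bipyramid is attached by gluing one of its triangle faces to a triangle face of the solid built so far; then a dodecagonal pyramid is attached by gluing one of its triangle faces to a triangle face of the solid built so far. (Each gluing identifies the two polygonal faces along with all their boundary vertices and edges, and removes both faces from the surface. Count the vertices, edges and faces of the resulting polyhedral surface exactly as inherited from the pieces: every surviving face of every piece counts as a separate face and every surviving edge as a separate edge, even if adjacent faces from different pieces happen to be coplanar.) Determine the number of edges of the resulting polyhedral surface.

78

A decagonal bipyramid: V=12, E=30, F=20.
Attach a decagonal bipyramid (V=12, E=30, F=20) along a 3-gon: merge 3 vertices and 3 edges, delete both glued faces → V=21, E=57, F=38.
Attach a dodecagonal pyramid (V=13, E=24, F=13) along a 3-gon: merge 3 vertices and 3 edges, delete both glued faces → V=31, E=78, F=49.
Check: V − E + F = 31 − 78 + 49 = 2.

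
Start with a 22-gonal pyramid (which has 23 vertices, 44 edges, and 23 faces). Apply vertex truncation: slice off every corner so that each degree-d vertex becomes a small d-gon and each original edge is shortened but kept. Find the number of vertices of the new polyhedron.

Truncation replaces each original edge-end by a new vertex, so V′ = 2E = 88.
Each original edge survives, and each old vertex of degree d contributes d new edges; summing degrees gives Σd = 2E, so E′ = E + 2E = 3E = 132.
Each original face survives and each original vertex becomes one new face: F′ = F + V = 46.

88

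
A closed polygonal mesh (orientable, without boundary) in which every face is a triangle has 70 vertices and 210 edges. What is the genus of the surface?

1

Every face is a triangle and each edge borders two faces, so 3F = 2·210, giving F = 140.
χ = V − E + F = 70 − 210 + 140 = 0.
For a closed orientable surface χ = 2 − 2g, so g = (2 − (0))/2 = 1.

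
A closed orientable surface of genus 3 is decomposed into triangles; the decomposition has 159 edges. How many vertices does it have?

χ = 2 − 2·3 = -4, and every face is a triangle so 3F = 2E.
F = 2E/3 = 106. Then V = -4 + E − F = -4 + 159 − 106 = 49.

49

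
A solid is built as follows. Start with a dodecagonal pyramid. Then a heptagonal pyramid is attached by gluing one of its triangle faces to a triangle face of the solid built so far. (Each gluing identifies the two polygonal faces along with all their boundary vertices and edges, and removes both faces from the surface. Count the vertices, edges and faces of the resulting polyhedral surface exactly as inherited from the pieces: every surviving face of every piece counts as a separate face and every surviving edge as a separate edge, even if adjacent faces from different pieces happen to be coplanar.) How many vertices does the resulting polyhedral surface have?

18

A dodecagonal pyramid: V=13, E=24, F=13.
Attach a heptagonal pyramid (V=8, E=14, F=8) along a 3-gon: merge 3 vertices and 3 edges, delete both glued faces → V=18, E=35, F=19.
Check: V − E + F = 18 − 35 + 19 = 2.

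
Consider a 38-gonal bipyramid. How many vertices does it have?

A bipyramid over an n-gon has 2n triangular faces and n + 2 vertices: V = 38 + 2 = 40, E = 3·38 = 114, F = 2·38 = 76.

40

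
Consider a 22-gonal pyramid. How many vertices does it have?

A pyramid on an n-gon base has one n-gon and n triangles: V = 22 + 1 = 23, E = 2·22 = 44, F = 22 + 1 = 23.

23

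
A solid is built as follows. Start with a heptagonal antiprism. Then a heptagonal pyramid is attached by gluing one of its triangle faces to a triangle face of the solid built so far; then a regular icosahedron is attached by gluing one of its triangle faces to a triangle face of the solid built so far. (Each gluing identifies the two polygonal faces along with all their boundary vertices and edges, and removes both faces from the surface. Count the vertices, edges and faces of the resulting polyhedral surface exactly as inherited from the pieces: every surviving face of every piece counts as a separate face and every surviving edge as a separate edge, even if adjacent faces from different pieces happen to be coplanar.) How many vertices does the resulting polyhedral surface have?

28

A heptagonal antiprism: V=14, E=28, F=16.
Attach a heptagonal pyramid (V=8, E=14, F=8) along a 3-gon: merge 3 vertices and 3 edges, delete both glued faces → V=19, E=39, F=22.
Attach a regular icosahedron (V=12, E=30, F=20) along a 3-gon: merge 3 vertices and 3 edges, delete both glued faces → V=28, E=66, F=40.
Check: V − E + F = 28 − 66 + 40 = 2.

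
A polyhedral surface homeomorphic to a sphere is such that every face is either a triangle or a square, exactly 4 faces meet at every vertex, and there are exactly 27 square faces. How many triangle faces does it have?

8

Let x be the number of triangles; then F = 27 + x.
Edge–face incidences: 2E = 4·27 + 3·x = 108 + 3x.
Every vertex has degree 4, so 4V = 2E.
Euler: V − E + F = 2 ⇒ (2E)/4 − E + (27 + x) = 2.
Multiply by 8: 2·(2E) − 4·(2E) + 8·(27 + x) = 16, i.e. 216 + 8x − 2·(108 + 3x) = 16.
Collecting terms: 2x = 16, so x = 8.
Then 2E = 108 + 3·8 = 132, so E = 66, V = 2E/4 = 33, F = 27 + 8 = 35.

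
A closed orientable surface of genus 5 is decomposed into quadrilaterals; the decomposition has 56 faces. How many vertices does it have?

χ = 2 − 2·5 = -8, and every face is a square so 4F = 2E.
E = 4·56/2 = 112. Then V = -8 + E − F = -8 + 112 − 56 = 48.

48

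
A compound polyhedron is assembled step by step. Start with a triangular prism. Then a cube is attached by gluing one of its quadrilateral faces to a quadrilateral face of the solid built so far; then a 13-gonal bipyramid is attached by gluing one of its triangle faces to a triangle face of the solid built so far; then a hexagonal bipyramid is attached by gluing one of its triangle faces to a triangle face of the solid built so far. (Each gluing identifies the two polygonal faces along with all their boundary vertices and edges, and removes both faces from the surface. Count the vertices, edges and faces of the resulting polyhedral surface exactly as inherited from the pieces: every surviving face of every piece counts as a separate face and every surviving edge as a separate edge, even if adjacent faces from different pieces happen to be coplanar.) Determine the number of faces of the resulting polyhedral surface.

43

A triangular prism: V=6, E=9, F=5.
Attach a cube (V=8, E=12, F=6) along a 4-gon: merge 4 vertices and 4 edges, delete both glued faces → V=10, E=17, F=9.
Attach a 13-gonal bipyramid (V=15, E=39, F=26) along a 3-gon: merge 3 vertices and 3 edges, delete both glued faces → V=22, E=53, F=33.
Attach a hexagonal bipyramid (V=8, E=18, F=12) along a 3-gon: merge 3 vertices and 3 edges, delete both glued faces → V=27, E=68, F=43.
Check: V − E + F = 27 − 68 + 43 = 2.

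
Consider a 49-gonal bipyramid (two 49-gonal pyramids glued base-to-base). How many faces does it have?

A bipyramid over an n-gon has 2n triangular faces and n + 2 vertices: V = 49 + 2 = 51, E = 3·49 = 147, F = 2·49 = 98.

98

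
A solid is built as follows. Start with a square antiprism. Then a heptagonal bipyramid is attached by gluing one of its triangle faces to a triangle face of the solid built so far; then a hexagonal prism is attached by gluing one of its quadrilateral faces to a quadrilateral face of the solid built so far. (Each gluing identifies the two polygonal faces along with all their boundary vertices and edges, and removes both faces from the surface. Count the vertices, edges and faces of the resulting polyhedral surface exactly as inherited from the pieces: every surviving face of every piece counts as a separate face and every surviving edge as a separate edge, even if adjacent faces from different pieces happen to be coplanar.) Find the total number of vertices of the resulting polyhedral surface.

A square antiprism: V=8, E=16, F=10.
Attach a heptagonal bipyramid (V=9, E=21, F=14) along a 3-gon: merge 3 vertices and 3 edges, delete both glued faces → V=14, E=34, F=22.
Attach a hexagonal prism (V=12, E=18, F=8) along a 4-gon: merge 4 vertices and 4 edges, delete both glued faces → V=22, E=48, F=28.
Check: V − E + F = 22 − 48 + 28 = 2.

22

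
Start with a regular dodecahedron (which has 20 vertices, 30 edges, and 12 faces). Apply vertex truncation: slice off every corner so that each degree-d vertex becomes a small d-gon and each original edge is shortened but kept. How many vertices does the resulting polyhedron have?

Truncation replaces each original edge-end by a new vertex, so V′ = 2E = 60.
Each original edge survives, and each old vertex of degree d contributes d new edges; summing degrees gives Σd = 2E, so E′ = E + 2E = 3E = 90.
Each original face survives and each original vertex becomes one new face: F′ = F + V = 32.

60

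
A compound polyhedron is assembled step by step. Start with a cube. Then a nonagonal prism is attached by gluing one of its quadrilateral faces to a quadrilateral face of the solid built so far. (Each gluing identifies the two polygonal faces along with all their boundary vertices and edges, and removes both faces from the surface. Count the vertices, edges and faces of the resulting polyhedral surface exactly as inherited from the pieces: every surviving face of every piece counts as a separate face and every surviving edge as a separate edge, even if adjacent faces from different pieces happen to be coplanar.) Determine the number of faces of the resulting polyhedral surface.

A cube: V=8, E=12, F=6.
Attach a nonagonal prism (V=18, E=27, F=11) along a 4-gon: merge 4 vertices and 4 edges, delete both glued faces → V=22, E=35, F=15.
Check: V − E + F = 22 − 35 + 15 = 2.

15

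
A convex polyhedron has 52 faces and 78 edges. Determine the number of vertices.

Here V − E + F = 2.
V = 2 + E − F = 2 + 78 − 52 = 28.

28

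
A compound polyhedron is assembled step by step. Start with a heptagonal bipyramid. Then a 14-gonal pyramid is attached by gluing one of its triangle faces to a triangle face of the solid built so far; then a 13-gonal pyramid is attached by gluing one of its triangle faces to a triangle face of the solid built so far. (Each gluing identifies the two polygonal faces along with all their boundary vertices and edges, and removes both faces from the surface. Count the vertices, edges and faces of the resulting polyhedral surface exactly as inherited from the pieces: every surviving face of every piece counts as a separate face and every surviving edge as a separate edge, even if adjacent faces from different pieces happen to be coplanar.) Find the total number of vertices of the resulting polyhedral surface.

32

A heptagonal bipyramid: V=9, E=21, F=14.
Attach a 14-gonal pyramid (V=15, E=28, F=15) along a 3-gon: merge 3 vertices and 3 edges, delete both glued faces → V=21, E=46, F=27.
Attach a 13-gonal pyramid (V=14, E=26, F=14) along a 3-gon: merge 3 vertices and 3 edges, delete both glued faces → V=32, E=69, F=39.
Check: V − E + F = 32 − 69 + 39 = 2.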